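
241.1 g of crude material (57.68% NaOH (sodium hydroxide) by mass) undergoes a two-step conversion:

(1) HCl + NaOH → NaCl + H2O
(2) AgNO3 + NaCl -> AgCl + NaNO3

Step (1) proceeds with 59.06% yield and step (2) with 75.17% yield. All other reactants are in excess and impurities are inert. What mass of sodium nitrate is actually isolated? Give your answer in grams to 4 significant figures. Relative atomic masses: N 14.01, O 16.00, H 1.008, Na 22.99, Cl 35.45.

Pure NaOH = 241.1 × 0.5768 = 139.07 g.
M(NaOH) = 22.99 + 16.00 + 1.008 = 39.998 g/mol.
M(NaNO3) = 22.99 + 14.01 + 3(16.00) = 85.00 g/mol.
n(NaOH) = 139.07 / 39.998 = 3.4768 mol.
Step 1 (NaOH:NaCl = 1:1): theoretical n(NaCl) = 3.4768 mol; at 59.06% yield, n(NaCl) = 2.0534 mol.
Step 2 (NaCl:NaNO3 = 1:1): theoretical n(NaNO3) = 2.0534 mol, so theoretical mass = 2.0534 × 85.00 = 174.54 g.
At 75.17% yield, actual mass of NaNO3 = 174.54 × 0.7517 = 131.20 g.

131.2 g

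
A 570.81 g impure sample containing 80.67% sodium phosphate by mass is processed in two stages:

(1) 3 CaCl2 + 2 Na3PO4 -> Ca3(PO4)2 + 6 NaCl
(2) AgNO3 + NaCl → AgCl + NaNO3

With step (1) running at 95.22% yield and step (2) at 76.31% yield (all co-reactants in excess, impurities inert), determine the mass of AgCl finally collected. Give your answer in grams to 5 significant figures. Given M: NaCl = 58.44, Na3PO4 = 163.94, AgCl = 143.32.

Pure Na3PO4 = 570.81 × 0.8067 = 460.472 g.
n(Na3PO4) = 460.472 / 163.94 = 2.80879 mol.
Step 1 (Na3PO4:NaCl = 2:6): theoretical n(NaCl) = 8.42636 mol; at 95.22% yield, n(NaCl) = 8.02358 mol.
Step 2 (NaCl:AgCl = 1:1): theoretical n(AgCl) = 8.02358 mol, so theoretical mass = 8.02358 × 143.32 = 1149.94 g.
At 76.31% yield, actual mass of AgCl = 1149.94 × 0.7631 = 877.519 g.

877.52 g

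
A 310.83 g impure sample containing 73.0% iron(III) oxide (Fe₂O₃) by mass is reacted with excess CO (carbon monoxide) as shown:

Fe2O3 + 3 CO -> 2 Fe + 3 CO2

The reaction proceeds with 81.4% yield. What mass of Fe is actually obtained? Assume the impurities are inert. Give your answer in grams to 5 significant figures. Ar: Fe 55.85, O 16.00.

129.19 g

Pure Fe2O3 available = 310.83 g × 0.730 = 226.906 g.
M(Fe2O3) = 2(55.85) + 3(16.00) = 159.70 g/mol.
M(Fe) = 55.85 g/mol.
n(Fe2O3) = 226.906 g / 159.70 g/mol = 1.42083 mol.
From the equation the Fe2O3:Fe mole ratio is 1:2, so n(Fe) = 1.42083 × 2/1 = 2.84165 mol.
Mass of Fe = 2.84165 mol × 55.85 g/mol = 158.706 g.
Actual mass collected = 158.706 g × 0.814 = 129.187 g.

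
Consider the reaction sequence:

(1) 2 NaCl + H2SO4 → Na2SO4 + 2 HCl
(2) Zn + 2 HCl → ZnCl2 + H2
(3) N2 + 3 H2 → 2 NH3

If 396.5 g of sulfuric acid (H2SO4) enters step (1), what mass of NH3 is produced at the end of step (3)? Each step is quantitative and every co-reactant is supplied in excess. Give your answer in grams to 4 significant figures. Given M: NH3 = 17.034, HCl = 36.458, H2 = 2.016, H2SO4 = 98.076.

n(H2SO4) = 396.5 / 98.076 = 4.0428 mol.
Reaction (1): H2SO4→HCl ratio 1:2 ⇒ n(HCl) = 8.0856 mol.
Reaction (2): HCl→H2 ratio 2:1 ⇒ n(H2) = 4.0428 mol.
Reaction (3): H2→NH3 ratio 3:2 ⇒ n(NH3) = 2.6952 mol.
Mass of NH3 = 2.6952 × 17.034 = 45.910 g.

45.91 g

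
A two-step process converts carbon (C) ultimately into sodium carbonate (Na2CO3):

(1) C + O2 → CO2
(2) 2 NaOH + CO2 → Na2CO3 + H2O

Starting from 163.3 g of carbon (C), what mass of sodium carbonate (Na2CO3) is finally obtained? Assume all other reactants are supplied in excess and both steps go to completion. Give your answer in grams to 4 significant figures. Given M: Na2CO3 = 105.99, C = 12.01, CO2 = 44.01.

n(C) = 163.30 / 12.01 = 13.597 mol.
Step 1 gives a 1:1 ratio of C to CO2, so n(CO2) = 13.597 mol.
In step 2 the CO2:Na2CO3 ratio is 1:1, so n(Na2CO3) = 13.597 mol.
Mass of Na2CO3 = 13.597 × 105.99 = 1441.1 g.

1441 g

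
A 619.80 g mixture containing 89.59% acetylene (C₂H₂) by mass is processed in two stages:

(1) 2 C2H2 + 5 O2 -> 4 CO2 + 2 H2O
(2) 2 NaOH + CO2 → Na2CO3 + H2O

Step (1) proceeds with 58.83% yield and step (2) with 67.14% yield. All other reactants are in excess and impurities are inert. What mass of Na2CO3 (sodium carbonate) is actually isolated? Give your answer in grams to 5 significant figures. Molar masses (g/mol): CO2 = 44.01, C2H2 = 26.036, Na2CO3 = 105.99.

1785.7 g

Pure C2H2 = 619.80 × 0.8959 = 555.279 g.
n(C2H2) = 555.279 / 26.036 = 21.3273 mol.
Step 1 (C2H2:CO2 = 2:4): theoretical n(CO2) = 42.6547 mol; at 58.83% yield, n(CO2) = 25.0938 mol.
Step 2 (CO2:Na2CO3 = 1:1): theoretical n(Na2CO3) = 25.0938 mol, so theoretical mass = 25.0938 × 105.99 = 2659.69 g.
At 67.14% yield, actual mass of Na2CO3 = 2659.69 × 0.6714 = 1785.71 g.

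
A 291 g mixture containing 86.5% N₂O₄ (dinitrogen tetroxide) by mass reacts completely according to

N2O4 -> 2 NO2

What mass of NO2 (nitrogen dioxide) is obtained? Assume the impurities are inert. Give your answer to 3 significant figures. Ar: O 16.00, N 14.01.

Mass of pure N2O4 = 291 g × 0.865 = 251.7 g.
M(N2O4) = 2(14.01) + 4(16.00) = 92.02 g/mol.
M(NO2) = 14.01 + 2(16.00) = 46.01 g/mol.
n(N2O4) = 251.7 g / 92.02 g/mol = 2.735 mol.
From the equation the N2O4:NO2 mole ratio is 1:2, so n(NO2) = 2.735 × 2/1 = 5.471 mol.
Mass of NO2 = 5.471 mol × 46.01 g/mol = 251.7 g.

252 g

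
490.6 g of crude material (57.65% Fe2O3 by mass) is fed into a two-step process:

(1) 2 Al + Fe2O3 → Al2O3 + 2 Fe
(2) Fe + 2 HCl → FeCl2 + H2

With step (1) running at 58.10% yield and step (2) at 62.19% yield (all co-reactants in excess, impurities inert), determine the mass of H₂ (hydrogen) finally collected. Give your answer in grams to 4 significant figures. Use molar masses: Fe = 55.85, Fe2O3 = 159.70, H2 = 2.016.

2.580 g

Pure Fe2O3 = 490.6 × 0.5765 = 282.83 g.
n(Fe2O3) = 282.83 / 159.70 = 1.7710 mol.
Step 1 (Fe2O3:Fe = 1:2): theoretical n(Fe) = 3.5420 mol; at 58.10% yield, n(Fe) = 2.0579 mol.
Step 2 (Fe:H2 = 1:1): theoretical n(H2) = 2.0579 mol, so theoretical mass = 2.0579 × 2.016 = 4.1488 g.
At 62.19% yield, actual mass of H2 = 4.1488 × 0.6219 = 2.5801 g.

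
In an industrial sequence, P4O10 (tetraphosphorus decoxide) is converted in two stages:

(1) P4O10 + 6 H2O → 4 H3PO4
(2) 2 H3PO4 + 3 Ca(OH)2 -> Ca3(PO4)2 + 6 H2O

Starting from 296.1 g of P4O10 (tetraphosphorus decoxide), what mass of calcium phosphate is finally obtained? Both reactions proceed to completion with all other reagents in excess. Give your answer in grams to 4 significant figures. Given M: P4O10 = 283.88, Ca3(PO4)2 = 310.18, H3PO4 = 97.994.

n(P4O10) = 296.10 / 283.88 = 1.0430 mol.
Step 1 gives a 1:4 ratio of P4O10 to H3PO4, so n(H3PO4) = 4.1722 mol.
In step 2 the H3PO4:Ca3(PO4)2 ratio is 2:1, so n(Ca3(PO4)2) = 2.0861 mol.
Mass of Ca3(PO4)2 = 2.0861 × 310.18 = 647.06 g.

647.1 g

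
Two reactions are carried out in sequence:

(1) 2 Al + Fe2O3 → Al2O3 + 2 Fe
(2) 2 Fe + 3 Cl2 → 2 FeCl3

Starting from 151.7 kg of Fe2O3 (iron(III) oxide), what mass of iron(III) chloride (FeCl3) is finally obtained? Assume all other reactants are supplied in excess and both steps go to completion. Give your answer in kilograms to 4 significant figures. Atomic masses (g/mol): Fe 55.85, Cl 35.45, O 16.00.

M(Fe2O3) = 2(55.85) + 3(16.00) = 159.70 g/mol.
M(FeCl3) = 55.85 + 3(35.45) = 162.20 g/mol.
151.7 kg = 151700 g.
n(Fe2O3) = 151700 / 159.70 = 949.91 mol.
Step 1 gives a 1:2 ratio of Fe2O3 to Fe, so n(Fe) = 1899.8 mol.
In step 2 the Fe:FeCl3 ratio is 2:2, so n(FeCl3) = 1899.8 mol.
Mass of FeCl3 = 1899.8 × 162.20 = 308150 g = 308.1 kg.

308.1 kg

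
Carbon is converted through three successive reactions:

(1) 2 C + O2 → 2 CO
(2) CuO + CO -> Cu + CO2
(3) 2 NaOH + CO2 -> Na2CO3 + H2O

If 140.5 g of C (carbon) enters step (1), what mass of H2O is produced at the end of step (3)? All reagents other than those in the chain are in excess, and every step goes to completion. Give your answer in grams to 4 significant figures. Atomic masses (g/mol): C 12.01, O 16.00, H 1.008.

210.8 g

M(C) = 12.01 g/mol.
M(H2O) = 2(1.008) + 16.00 = 18.016 g/mol.
n(C) = 140.5 / 12.01 = 11.699 mol.
Reaction (1): C→CO ratio 2:2 ⇒ n(CO) = 11.699 mol.
Reaction (2): CO→CO2 ratio 1:1 ⇒ n(CO2) = 11.699 mol.
Reaction (3): CO2→H2O ratio 1:1 ⇒ n(H2O) = 11.699 mol.
Mass of H2O = 11.699 × 18.016 = 210.76 g.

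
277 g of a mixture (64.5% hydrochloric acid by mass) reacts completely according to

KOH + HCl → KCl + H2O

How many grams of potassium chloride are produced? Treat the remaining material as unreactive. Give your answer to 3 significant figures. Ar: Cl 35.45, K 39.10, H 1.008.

365 g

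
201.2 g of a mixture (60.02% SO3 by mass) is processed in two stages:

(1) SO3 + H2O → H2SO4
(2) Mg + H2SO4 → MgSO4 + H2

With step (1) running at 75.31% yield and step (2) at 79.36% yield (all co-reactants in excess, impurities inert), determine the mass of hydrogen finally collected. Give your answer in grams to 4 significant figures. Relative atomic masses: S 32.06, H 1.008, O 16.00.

Pure SO3 = 201.2 × 0.6002 = 120.76 g.
M(SO3) = 32.06 + 3(16.00) = 80.06 g/mol.
M(H2) = 2(1.008) = 2.016 g/mol.
n(SO3) = 120.76 / 80.06 = 1.5084 mol.
Step 1 (SO3:H2SO4 = 1:1): theoretical n(H2SO4) = 1.5084 mol; at 75.31% yield, n(H2SO4) = 1.1360 mol.
Step 2 (H2SO4:H2 = 1:1): theoretical n(H2) = 1.1360 mol, so theoretical mass = 1.1360 × 2.016 = 2.2901 g.
At 79.36% yield, actual mass of H2 = 2.2901 × 0.7936 = 1.8174 g.

1.817 g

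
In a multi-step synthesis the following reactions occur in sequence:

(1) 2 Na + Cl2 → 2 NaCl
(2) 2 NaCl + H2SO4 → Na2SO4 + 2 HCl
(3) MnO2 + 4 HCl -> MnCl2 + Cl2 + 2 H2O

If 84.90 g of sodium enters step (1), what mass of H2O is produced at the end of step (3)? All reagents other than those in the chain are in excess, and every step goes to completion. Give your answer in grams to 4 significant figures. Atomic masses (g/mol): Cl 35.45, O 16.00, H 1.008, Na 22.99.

33.27 g

M(Na) = 22.99 g/mol.
M(H2O) = 2(1.008) + 16.00 = 18.016 g/mol.
n(Na) = 84.90 / 22.99 = 3.6929 mol.
Reaction (1): Na→NaCl ratio 2:2 ⇒ n(NaCl) = 3.6929 mol.
Reaction (2): NaCl→HCl ratio 2:2 ⇒ n(HCl) = 3.6929 mol.
Reaction (3): HCl→H2O ratio 4:2 ⇒ n(H2O) = 1.8465 mol.
Mass of H2O = 1.8465 × 18.016 = 33.266 g.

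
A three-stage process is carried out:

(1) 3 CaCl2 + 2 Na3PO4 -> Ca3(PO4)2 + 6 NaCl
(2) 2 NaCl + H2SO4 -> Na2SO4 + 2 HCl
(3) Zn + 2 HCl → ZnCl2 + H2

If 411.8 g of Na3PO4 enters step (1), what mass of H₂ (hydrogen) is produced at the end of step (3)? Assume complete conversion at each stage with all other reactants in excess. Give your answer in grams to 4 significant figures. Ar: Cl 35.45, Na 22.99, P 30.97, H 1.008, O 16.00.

M(Na3PO4) = 3(22.99) + 30.97 + 4(16.00) = 163.94 g/mol.
M(H2) = 2(1.008) = 2.016 g/mol.
n(Na3PO4) = 411.8 / 163.94 = 2.5119 mol.
Reaction (1): Na3PO4→NaCl ratio 2:6 ⇒ n(NaCl) = 7.5357 mol.
Reaction (2): NaCl→HCl ratio 2:2 ⇒ n(HCl) = 7.5357 mol.
Reaction (3): HCl→H2 ratio 2:1 ⇒ n(H2) = 3.7678 mol.
Mass of H2 = 3.7678 × 2.016 = 7.5960 g.

7.596 g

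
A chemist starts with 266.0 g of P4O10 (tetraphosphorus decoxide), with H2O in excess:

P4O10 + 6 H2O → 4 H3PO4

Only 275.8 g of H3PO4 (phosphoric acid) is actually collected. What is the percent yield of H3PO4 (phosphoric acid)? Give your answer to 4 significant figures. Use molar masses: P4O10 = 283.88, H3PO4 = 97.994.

75.09 %

n(P4O10) = 266.00 g / 283.88 g/mol = 0.93702 mol.
From the equation the P4O10:H3PO4 mole ratio is 1:4, so n(H3PO4) = 0.93702 × 4/1 = 3.7481 mol.
Mass of H3PO4 = 3.7481 mol × 97.994 g/mol = 367.29 g.
This is the theoretical yield. Percent yield = 275.8 g / 367.29 g × 100% = 75.091%.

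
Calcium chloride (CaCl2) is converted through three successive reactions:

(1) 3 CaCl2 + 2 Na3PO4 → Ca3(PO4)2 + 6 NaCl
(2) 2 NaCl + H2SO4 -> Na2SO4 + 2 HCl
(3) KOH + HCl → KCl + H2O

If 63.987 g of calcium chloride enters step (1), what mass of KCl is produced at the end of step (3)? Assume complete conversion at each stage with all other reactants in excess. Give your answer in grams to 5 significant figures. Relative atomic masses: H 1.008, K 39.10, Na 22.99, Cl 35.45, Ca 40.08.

M(CaCl2) = 40.08 + 2(35.45) = 110.98 g/mol.
M(KCl) = 39.10 + 35.45 = 74.55 g/mol.
n(CaCl2) = 63.987 / 110.98 = 0.576563 mol.
Reaction (1): CaCl2→NaCl ratio 3:6 ⇒ n(NaCl) = 1.15313 mol.
Reaction (2): NaCl→HCl ratio 2:2 ⇒ n(HCl) = 1.15313 mol.
Reaction (3): HCl→KCl ratio 1:1 ⇒ n(KCl) = 1.15313 mol.
Mass of KCl = 1.15313 × 74.55 = 85.9656 g.

85.966 g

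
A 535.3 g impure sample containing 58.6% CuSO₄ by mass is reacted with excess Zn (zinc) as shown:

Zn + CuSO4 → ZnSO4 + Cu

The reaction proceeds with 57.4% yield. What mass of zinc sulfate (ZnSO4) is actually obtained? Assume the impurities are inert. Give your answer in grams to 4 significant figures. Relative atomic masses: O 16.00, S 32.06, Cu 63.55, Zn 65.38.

182.1 g

Pure CuSO4 available = 535.3 g × 0.586 = 313.69 g.
M(CuSO4) = 63.55 + 32.06 + 4(16.00) = 159.61 g/mol.
M(ZnSO4) = 65.38 + 32.06 + 4(16.00) = 161.44 g/mol.
n(CuSO4) = 313.69 g / 159.61 g/mol = 1.9653 mol.
From the equation the CuSO4:ZnSO4 mole ratio is 1:1, so n(ZnSO4) = 1.9653 × 1/1 = 1.9653 mol.
Mass of ZnSO4 = 1.9653 mol × 161.44 g/mol = 317.28 g.
Actual mass collected = 317.28 g × 0.574 = 182.12 g.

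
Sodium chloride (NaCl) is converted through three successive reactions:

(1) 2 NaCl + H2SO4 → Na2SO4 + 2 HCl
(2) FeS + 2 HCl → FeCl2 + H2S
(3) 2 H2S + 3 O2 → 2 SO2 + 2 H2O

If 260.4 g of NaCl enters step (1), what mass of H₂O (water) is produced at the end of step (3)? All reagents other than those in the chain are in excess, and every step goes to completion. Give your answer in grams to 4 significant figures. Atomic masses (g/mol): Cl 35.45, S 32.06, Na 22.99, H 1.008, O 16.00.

M(NaCl) = 22.99 + 35.45 = 58.44 g/mol.
M(H2O) = 2(1.008) + 16.00 = 18.016 g/mol.
n(NaCl) = 260.4 / 58.44 = 4.4559 mol.
Reaction (1): NaCl→HCl ratio 2:2 ⇒ n(HCl) = 4.4559 mol.
Reaction (2): HCl→H2S ratio 2:1 ⇒ n(H2S) = 2.2279 mol.
Reaction (3): H2S→H2O ratio 2:2 ⇒ n(H2O) = 2.2279 mol.
Mass of H2O = 2.2279 × 18.016 = 40.138 g.

40.14 g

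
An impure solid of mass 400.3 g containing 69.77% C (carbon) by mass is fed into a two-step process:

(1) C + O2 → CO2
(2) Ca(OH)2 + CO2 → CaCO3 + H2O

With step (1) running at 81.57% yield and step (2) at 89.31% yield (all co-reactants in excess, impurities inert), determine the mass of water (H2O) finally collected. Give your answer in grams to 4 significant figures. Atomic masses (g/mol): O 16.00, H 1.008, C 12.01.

305.2 g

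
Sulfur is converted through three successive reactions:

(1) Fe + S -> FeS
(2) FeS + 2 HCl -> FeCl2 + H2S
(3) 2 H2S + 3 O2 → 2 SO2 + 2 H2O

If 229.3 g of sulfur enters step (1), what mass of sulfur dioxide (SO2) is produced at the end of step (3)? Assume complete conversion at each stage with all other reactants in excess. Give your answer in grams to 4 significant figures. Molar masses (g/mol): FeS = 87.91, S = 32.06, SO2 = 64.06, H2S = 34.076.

458.2 g

n(S) = 229.3 / 32.06 = 7.1522 mol.
Reaction (1): S→FeS ratio 1:1 ⇒ n(FeS) = 7.1522 mol.
Reaction (2): FeS→H2S ratio 1:1 ⇒ n(H2S) = 7.1522 mol.
Reaction (3): H2S→SO2 ratio 2:2 ⇒ n(SO2) = 7.1522 mol.
Mass of SO2 = 7.1522 × 64.06 = 458.17 g.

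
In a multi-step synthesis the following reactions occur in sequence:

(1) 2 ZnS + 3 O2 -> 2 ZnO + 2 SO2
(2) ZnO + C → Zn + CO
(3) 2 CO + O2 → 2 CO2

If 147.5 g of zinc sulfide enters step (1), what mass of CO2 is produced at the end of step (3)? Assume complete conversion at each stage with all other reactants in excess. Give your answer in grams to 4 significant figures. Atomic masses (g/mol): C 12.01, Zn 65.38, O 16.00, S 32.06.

66.62 g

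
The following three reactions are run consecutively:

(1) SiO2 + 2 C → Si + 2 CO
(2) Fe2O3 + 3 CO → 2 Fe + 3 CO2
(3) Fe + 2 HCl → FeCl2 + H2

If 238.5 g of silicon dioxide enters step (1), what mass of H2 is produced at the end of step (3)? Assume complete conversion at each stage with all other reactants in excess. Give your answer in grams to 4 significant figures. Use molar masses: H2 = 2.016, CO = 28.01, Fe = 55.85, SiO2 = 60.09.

n(SiO2) = 238.5 / 60.09 = 3.9690 mol.
Reaction (1): SiO2→CO ratio 1:2 ⇒ n(CO) = 7.9381 mol.
Reaction (2): CO→Fe ratio 3:2 ⇒ n(Fe) = 5.2921 mol.
Reaction (3): Fe→H2 ratio 1:1 ⇒ n(H2) = 5.2921 mol.
Mass of H2 = 5.2921 × 2.016 = 10.669 g.

10.67 g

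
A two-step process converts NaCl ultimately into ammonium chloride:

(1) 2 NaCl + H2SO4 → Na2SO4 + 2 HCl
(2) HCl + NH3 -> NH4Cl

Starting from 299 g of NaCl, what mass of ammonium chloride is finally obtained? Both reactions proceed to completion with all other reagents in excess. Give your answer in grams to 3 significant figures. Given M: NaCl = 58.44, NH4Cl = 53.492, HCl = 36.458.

274 g

n(NaCl) = 299.0 / 58.44 = 5.116 mol.
Step 1 gives a 2:2 ratio of NaCl to HCl, so n(HCl) = 5.116 mol.
In step 2 the HCl:NH4Cl ratio is 1:1, so n(NH4Cl) = 5.116 mol.
Mass of NH4Cl = 5.116 × 53.492 = 273.7 g.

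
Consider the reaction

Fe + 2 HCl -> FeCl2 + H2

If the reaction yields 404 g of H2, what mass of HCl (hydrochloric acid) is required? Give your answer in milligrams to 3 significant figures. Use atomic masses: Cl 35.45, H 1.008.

M(H2) = 2(1.008) = 2.016 g/mol.
M(HCl) = 1.008 + 35.45 = 36.458 g/mol.
n(H2) = 404.0 g / 2.016 g/mol = 200.4 mol.
From the equation the H2:HCl mole ratio is 1:2, so n(HCl) = 200.4 × 2/1 = 400.8 mol.
Mass of HCl = 400.8 mol × 36.458 g/mol = 14610 g.
Converting to mg: 14610 g = 14600000 mg.

14600000 mg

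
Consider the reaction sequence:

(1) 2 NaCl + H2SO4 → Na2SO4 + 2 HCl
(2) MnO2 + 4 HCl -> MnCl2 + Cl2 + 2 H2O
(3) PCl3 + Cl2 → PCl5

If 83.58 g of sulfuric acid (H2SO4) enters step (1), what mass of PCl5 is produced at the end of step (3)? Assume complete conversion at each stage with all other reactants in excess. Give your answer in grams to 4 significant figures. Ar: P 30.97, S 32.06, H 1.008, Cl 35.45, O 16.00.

M(H2SO4) = 2(1.008) + 32.06 + 4(16.00) = 98.076 g/mol.
M(PCl5) = 30.97 + 5(35.45) = 208.22 g/mol.
n(H2SO4) = 83.58 / 98.076 = 0.85220 mol.
Reaction (1): H2SO4→HCl ratio 1:2 ⇒ n(HCl) = 1.7044 mol.
Reaction (2): HCl→Cl2 ratio 4:1 ⇒ n(Cl2) = 0.42610 mol.
Reaction (3): Cl2→PCl5 ratio 1:1 ⇒ n(PCl5) = 0.42610 mol.
Mass of PCl5 = 0.42610 × 208.22 = 88.722 g.

88.72 g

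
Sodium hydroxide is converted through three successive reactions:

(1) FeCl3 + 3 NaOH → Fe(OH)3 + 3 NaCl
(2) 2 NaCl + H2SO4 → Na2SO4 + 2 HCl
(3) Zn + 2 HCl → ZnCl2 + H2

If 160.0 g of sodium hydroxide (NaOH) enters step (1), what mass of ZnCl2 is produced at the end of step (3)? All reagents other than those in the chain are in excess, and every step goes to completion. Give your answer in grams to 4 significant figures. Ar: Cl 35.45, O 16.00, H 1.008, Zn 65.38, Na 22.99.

272.6 g

M(NaOH) = 22.99 + 16.00 + 1.008 = 39.998 g/mol.
M(ZnCl2) = 65.38 + 2(35.45) = 136.28 g/mol.
n(NaOH) = 160.0 / 39.998 = 4.0002 mol.
Reaction (1): NaOH→NaCl ratio 3:3 ⇒ n(NaCl) = 4.0002 mol.
Reaction (2): NaCl→HCl ratio 2:2 ⇒ n(HCl) = 4.0002 mol.
Reaction (3): HCl→ZnCl2 ratio 2:1 ⇒ n(ZnCl2) = 2.0001 mol.
Mass of ZnCl2 = 2.0001 × 136.28 = 272.57 g.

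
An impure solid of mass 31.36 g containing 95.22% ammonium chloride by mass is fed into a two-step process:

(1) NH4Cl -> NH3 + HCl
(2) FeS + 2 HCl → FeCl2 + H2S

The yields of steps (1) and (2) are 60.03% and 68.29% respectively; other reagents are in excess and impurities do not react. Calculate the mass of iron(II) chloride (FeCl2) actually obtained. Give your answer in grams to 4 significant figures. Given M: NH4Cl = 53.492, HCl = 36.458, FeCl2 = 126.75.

Pure NH4Cl = 31.36 × 0.9522 = 29.861 g.
n(NH4Cl) = 29.861 / 53.492 = 0.55823 mol.
Step 1 (NH4Cl:HCl = 1:1): theoretical n(HCl) = 0.55823 mol; at 60.03% yield, n(HCl) = 0.33511 mol.
Step 2 (HCl:FeCl2 = 2:1): theoretical n(FeCl2) = 0.16755 mol, so theoretical mass = 0.16755 × 126.75 = 21.237 g.
At 68.29% yield, actual mass of FeCl2 = 21.237 × 0.6829 = 14.503 g.

14.50 g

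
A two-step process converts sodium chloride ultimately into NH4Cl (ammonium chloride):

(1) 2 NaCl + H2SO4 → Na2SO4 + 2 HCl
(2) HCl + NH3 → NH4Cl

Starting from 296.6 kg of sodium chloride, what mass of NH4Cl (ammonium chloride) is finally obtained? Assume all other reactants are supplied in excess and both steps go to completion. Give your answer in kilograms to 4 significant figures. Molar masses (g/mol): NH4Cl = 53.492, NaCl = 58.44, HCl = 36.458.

296.6 kg = 296600 g.
n(NaCl) = 296600 / 58.44 = 5075.3 mol.
Step 1 gives a 2:2 ratio of NaCl to HCl, so n(HCl) = 5075.3 mol.
In step 2 the HCl:NH4Cl ratio is 1:1, so n(NH4Cl) = 5075.3 mol.
Mass of NH4Cl = 5075.3 × 53.492 = 271490 g = 271.5 kg.

271.5 kg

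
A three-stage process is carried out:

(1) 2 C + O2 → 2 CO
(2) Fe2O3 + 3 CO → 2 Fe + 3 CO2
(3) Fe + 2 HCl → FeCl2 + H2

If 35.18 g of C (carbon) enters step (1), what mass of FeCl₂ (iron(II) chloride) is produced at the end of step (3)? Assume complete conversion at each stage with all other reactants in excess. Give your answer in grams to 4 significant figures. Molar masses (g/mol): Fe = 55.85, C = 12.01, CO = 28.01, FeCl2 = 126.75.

n(C) = 35.18 / 12.01 = 2.9292 mol.
Reaction (1): C→CO ratio 2:2 ⇒ n(CO) = 2.9292 mol.
Reaction (2): CO→Fe ratio 3:2 ⇒ n(Fe) = 1.9528 mol.
Reaction (3): Fe→FeCl2 ratio 1:1 ⇒ n(FeCl2) = 1.9528 mol.
Mass of FeCl2 = 1.9528 × 126.75 = 247.52 g.

247.5 g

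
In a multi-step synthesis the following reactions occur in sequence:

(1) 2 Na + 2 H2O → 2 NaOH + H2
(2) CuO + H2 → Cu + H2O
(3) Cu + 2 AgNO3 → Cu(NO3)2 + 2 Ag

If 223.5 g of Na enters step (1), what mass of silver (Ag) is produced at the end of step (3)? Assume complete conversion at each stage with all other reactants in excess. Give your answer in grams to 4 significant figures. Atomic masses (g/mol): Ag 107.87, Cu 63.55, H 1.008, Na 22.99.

M(Na) = 22.99 g/mol.
M(Ag) = 107.87 g/mol.
n(Na) = 223.5 / 22.99 = 9.7216 mol.
Reaction (1): Na→H2 ratio 2:1 ⇒ n(H2) = 4.8608 mol.
Reaction (2): H2→Cu ratio 1:1 ⇒ n(Cu) = 4.8608 mol.
Reaction (3): Cu→Ag ratio 1:2 ⇒ n(Ag) = 9.7216 mol.
Mass of Ag = 9.7216 × 107.87 = 1048.7 g.

1049 g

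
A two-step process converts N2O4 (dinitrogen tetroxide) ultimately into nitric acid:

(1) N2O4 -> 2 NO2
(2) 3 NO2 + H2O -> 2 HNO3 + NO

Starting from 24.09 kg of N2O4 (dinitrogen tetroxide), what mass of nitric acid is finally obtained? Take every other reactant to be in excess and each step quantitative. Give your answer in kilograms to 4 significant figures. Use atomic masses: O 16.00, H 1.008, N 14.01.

M(N2O4) = 2(14.01) + 4(16.00) = 92.02 g/mol.
M(HNO3) = 1.008 + 14.01 + 3(16.00) = 63.018 g/mol.
24.09 kg = 24090 g.
n(N2O4) = 24090 / 92.02 = 261.79 mol.
Step 1 gives a 1:2 ratio of N2O4 to NO2, so n(NO2) = 523.58 mol.
In step 2 the NO2:HNO3 ratio is 3:2, so n(HNO3) = 349.05 mol.
Mass of HNO3 = 349.05 × 63.018 = 21997 g = 22.00 kg.

22.00 kg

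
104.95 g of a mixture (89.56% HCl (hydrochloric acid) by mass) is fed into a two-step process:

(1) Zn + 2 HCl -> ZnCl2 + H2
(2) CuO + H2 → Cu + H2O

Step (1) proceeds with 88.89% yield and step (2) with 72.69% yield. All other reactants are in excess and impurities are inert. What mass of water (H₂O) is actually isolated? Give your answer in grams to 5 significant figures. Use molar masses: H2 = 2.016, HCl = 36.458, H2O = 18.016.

15.006 g

Pure HCl = 104.95 × 0.8956 = 93.9932 g.
n(HCl) = 93.9932 / 36.458 = 2.57812 mol.
Step 1 (HCl:H2 = 2:1): theoretical n(H2) = 1.28906 mol; at 88.89% yield, n(H2) = 1.14585 mol.
Step 2 (H2:H2O = 1:1): theoretical n(H2O) = 1.14585 mol, so theoretical mass = 1.14585 × 18.016 = 20.6436 g.
At 72.69% yield, actual mass of H2O = 20.6436 × 0.7269 = 15.0058 g.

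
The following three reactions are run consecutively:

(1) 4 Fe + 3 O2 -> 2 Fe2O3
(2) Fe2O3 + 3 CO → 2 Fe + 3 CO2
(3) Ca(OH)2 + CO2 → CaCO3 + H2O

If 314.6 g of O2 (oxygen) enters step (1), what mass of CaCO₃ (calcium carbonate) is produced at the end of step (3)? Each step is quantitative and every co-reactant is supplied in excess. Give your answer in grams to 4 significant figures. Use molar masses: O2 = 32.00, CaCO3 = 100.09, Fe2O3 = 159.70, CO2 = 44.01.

n(O2) = 314.6 / 32.00 = 9.8313 mol.
Reaction (1): O2→Fe2O3 ratio 3:2 ⇒ n(Fe2O3) = 6.5542 mol.
Reaction (2): Fe2O3→CO2 ratio 1:3 ⇒ n(CO2) = 19.663 mol.
Reaction (3): CO2→CaCO3 ratio 1:1 ⇒ n(CaCO3) = 19.663 mol.
Mass of CaCO3 = 19.663 × 100.09 = 1968.0 g.

1968 g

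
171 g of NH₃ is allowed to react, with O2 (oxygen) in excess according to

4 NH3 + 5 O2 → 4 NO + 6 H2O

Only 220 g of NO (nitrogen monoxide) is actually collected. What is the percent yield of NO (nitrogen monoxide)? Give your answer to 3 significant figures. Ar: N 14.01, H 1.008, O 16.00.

M(NH3) = 14.01 + 3(1.008) = 17.034 g/mol.
M(NO) = 14.01 + 16.00 = 30.01 g/mol.
n(NH3) = 171.0 g / 17.034 g/mol = 10.04 mol.
From the equation the NH3:NO mole ratio is 4:4, so n(NO) = 10.04 × 4/4 = 10.04 mol.
Mass of NO = 10.04 mol × 30.01 g/mol = 301.3 g.
This is the theoretical yield. Percent yield = 220 g / 301.3 g × 100% = 73.03%.

73.0 %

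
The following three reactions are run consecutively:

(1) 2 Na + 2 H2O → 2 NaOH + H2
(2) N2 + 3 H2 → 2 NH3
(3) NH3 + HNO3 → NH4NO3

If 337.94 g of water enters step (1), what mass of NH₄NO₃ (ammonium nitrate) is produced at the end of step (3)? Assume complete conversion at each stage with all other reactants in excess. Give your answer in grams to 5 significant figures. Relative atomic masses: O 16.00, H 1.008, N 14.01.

M(H2O) = 2(1.008) + 16.00 = 18.016 g/mol.
M(NH4NO3) = 2(14.01) + 4(1.008) + 3(16.00) = 80.052 g/mol.
n(H2O) = 337.94 / 18.016 = 18.7578 mol.
Reaction (1): H2O→H2 ratio 2:1 ⇒ n(H2) = 9.37889 mol.
Reaction (2): H2→NH3 ratio 3:2 ⇒ n(NH3) = 6.25259 mol.
Reaction (3): NH3→NH4NO3 ratio 1:1 ⇒ n(NH4NO3) = 6.25259 mol.
Mass of NH4NO3 = 6.25259 × 80.052 = 500.532 g.

500.53 g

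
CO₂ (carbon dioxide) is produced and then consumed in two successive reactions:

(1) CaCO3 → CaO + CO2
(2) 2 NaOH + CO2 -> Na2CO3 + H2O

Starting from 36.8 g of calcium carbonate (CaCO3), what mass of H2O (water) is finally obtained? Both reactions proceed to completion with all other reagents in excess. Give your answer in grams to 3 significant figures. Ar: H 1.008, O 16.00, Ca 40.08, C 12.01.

M(CaCO3) = 40.08 + 12.01 + 3(16.00) = 100.09 g/mol.
M(H2O) = 2(1.008) + 16.00 = 18.016 g/mol.
n(CaCO3) = 36.80 / 100.09 = 0.3677 mol.
Step 1 gives a 1:1 ratio of CaCO3 to CO2, so n(CO2) = 0.3677 mol.
In step 2 the CO2:H2O ratio is 1:1, so n(H2O) = 0.3677 mol.
Mass of H2O = 0.3677 × 18.016 = 6.624 g.

6.62 g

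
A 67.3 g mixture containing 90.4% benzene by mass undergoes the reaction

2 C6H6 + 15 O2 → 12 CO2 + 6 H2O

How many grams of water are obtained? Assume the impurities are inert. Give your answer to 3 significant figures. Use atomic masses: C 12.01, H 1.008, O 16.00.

Mass of pure C6H6 = 67.3 g × 0.904 = 60.84 g.
M(C6H6) = 6(12.01) + 6(1.008) = 78.108 g/mol.
M(H2O) = 2(1.008) + 16.00 = 18.016 g/mol.
n(C6H6) = 60.84 g / 78.108 g/mol = 0.7789 mol.
From the equation the C6H6:H2O mole ratio is 2:6, so n(H2O) = 0.7789 × 6/2 = 2.337 mol.
Mass of H2O = 2.337 mol × 18.016 g/mol = 42.10 g.

42.1 g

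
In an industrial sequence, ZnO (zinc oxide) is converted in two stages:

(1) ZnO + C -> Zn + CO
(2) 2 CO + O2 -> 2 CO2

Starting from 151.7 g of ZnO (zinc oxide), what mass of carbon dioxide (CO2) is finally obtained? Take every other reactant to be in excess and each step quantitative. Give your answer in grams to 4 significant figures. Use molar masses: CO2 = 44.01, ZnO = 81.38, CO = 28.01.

82.04 g

n(ZnO) = 151.70 / 81.38 = 1.8641 mol.
Step 1 gives a 1:1 ratio of ZnO to CO, so n(CO) = 1.8641 mol.
In step 2 the CO:CO2 ratio is 2:2, so n(CO2) = 1.8641 mol.
Mass of CO2 = 1.8641 × 44.01 = 82.039 g.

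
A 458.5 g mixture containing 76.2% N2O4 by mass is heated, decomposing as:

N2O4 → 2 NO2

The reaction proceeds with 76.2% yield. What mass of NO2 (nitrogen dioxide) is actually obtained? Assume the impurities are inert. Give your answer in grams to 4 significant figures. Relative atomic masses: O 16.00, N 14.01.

266.2 g

Pure N2O4 available = 458.5 g × 0.762 = 349.38 g.
M(N2O4) = 2(14.01) + 4(16.00) = 92.02 g/mol.
M(NO2) = 14.01 + 2(16.00) = 46.01 g/mol.
n(N2O4) = 349.38 g / 92.02 g/mol = 3.7968 mol.
From the equation the N2O4:NO2 mole ratio is 1:2, so n(NO2) = 3.7968 × 2/1 = 7.5935 mol.
Mass of NO2 = 7.5935 mol × 46.01 g/mol = 349.38 g.
Actual mass collected = 349.38 g × 0.762 = 266.23 g.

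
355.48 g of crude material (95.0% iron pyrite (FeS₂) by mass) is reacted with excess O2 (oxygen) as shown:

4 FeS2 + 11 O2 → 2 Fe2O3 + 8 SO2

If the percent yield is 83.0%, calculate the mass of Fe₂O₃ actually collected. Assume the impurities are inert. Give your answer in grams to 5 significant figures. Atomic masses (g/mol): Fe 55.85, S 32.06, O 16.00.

186.56 g

Pure FeS2 available = 355.48 g × 0.950 = 337.706 g.
M(FeS2) = 55.85 + 2(32.06) = 119.97 g/mol.
M(Fe2O3) = 2(55.85) + 3(16.00) = 159.70 g/mol.
n(FeS2) = 337.706 g / 119.97 g/mol = 2.81492 mol.
From the equation the FeS2:Fe2O3 mole ratio is 4:2, so n(Fe2O3) = 2.81492 × 2/4 = 1.40746 mol.
Mass of Fe2O3 = 1.40746 mol × 159.70 g/mol = 224.771 g.
Actual mass collected = 224.771 g × 0.830 = 186.560 g.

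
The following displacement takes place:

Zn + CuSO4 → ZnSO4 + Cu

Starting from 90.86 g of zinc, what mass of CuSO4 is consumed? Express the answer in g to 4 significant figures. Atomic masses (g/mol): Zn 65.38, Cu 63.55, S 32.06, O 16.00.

M(Zn) = 65.38 g/mol.
M(CuSO4) = 63.55 + 32.06 + 4(16.00) = 159.61 g/mol.
n(Zn) = 90.860 g / 65.38 g/mol = 1.3897 mol.
From the equation the Zn:CuSO4 mole ratio is 1:1, so n(CuSO4) = 1.3897 × 1/1 = 1.3897 mol.
Mass of CuSO4 = 1.3897 mol × 159.61 g/mol = 221.81 g.

221.8 g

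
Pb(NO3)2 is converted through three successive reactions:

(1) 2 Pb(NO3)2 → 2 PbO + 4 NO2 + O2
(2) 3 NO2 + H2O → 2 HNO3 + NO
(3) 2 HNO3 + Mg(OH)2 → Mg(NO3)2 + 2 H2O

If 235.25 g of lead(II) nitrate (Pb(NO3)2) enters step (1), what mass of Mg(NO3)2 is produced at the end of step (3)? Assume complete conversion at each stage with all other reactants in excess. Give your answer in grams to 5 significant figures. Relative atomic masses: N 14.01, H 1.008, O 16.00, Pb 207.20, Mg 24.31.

70.235 g

M(Pb(NO3)2) = 207.20 + 2(14.01) + 6(16.00) = 331.22 g/mol.
M(Mg(NO3)2) = 24.31 + 2(14.01) + 6(16.00) = 148.33 g/mol.
n(Pb(NO3)2) = 235.25 / 331.22 = 0.710253 mol.
Reaction (1): Pb(NO3)2→NO2 ratio 2:4 ⇒ n(NO2) = 1.42051 mol.
Reaction (2): NO2→HNO3 ratio 3:2 ⇒ n(HNO3) = 0.947004 mol.
Reaction (3): HNO3→Mg(NO3)2 ratio 2:1 ⇒ n(Mg(NO3)2) = 0.473502 mol.
Mass of Mg(NO3)2 = 0.473502 × 148.33 = 70.2346 g.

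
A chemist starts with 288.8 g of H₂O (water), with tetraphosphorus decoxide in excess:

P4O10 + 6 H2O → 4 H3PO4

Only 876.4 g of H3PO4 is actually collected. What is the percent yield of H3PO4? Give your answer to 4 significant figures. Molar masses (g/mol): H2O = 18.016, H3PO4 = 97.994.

83.69 %

n(H2O) = 288.80 g / 18.016 g/mol = 16.030 mol.
From the equation the H2O:H3PO4 mole ratio is 6:4, so n(H3PO4) = 16.030 × 4/6 = 10.687 mol.
Mass of H3PO4 = 10.687 mol × 97.994 g/mol = 1047.2 g.
This is the theoretical yield. Percent yield = 876.4 g / 1047.2 g × 100% = 83.686%.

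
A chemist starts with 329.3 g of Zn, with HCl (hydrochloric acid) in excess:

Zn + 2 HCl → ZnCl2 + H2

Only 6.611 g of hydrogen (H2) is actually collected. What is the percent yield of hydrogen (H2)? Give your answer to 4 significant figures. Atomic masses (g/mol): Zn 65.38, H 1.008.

65.11 %

M(Zn) = 65.38 g/mol.
M(H2) = 2(1.008) = 2.016 g/mol.
n(Zn) = 329.30 g / 65.38 g/mol = 5.0367 mol.
From the equation the Zn:H2 mole ratio is 1:1, so n(H2) = 5.0367 × 1/1 = 5.0367 mol.
Mass of H2 = 5.0367 mol × 2.016 g/mol = 10.154 g.
This is the theoretical yield. Percent yield = 6.611 g / 10.154 g × 100% = 65.107%.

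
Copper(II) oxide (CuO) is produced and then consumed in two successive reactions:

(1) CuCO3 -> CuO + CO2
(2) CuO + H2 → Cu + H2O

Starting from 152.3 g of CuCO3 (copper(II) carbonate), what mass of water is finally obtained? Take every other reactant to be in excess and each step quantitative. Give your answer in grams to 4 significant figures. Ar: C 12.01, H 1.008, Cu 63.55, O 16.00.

22.21 g

M(CuCO3) = 63.55 + 12.01 + 3(16.00) = 123.56 g/mol.
M(H2O) = 2(1.008) + 16.00 = 18.016 g/mol.
n(CuCO3) = 152.30 / 123.56 = 1.2326 mol.
Step 1 gives a 1:1 ratio of CuCO3 to CuO, so n(CuO) = 1.2326 mol.
In step 2 the CuO:H2O ratio is 1:1, so n(H2O) = 1.2326 mol.
Mass of H2O = 1.2326 × 18.016 = 22.207 g.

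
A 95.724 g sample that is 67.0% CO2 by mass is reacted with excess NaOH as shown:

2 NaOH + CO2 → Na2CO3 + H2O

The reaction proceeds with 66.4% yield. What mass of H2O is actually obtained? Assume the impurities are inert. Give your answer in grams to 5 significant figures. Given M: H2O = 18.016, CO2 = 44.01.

17.433 g

Pure CO2 available = 95.724 g × 0.670 = 64.1351 g.
n(CO2) = 64.1351 g / 44.01 g/mol = 1.45728 mol.
From the equation the CO2:H2O mole ratio is 1:1, so n(H2O) = 1.45728 × 1/1 = 1.45728 mol.
Mass of H2O = 1.45728 mol × 18.016 g/mol = 26.2544 g.
Actual mass collected = 26.2544 g × 0.664 = 17.4329 g.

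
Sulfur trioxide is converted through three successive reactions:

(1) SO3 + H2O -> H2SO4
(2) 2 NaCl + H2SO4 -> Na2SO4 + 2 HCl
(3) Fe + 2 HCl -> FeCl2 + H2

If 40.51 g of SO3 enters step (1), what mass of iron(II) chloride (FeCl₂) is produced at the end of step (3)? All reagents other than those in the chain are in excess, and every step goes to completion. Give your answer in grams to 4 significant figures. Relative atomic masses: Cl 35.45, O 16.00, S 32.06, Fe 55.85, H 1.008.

M(SO3) = 32.06 + 3(16.00) = 80.06 g/mol.
M(FeCl2) = 55.85 + 2(35.45) = 126.75 g/mol.
n(SO3) = 40.51 / 80.06 = 0.50600 mol.
Reaction (1): SO3→H2SO4 ratio 1:1 ⇒ n(H2SO4) = 0.50600 mol.
Reaction (2): H2SO4→HCl ratio 1:2 ⇒ n(HCl) = 1.0120 mol.
Reaction (3): HCl→FeCl2 ratio 2:1 ⇒ n(FeCl2) = 0.50600 mol.
Mass of FeCl2 = 0.50600 × 126.75 = 64.135 g.

64.13 g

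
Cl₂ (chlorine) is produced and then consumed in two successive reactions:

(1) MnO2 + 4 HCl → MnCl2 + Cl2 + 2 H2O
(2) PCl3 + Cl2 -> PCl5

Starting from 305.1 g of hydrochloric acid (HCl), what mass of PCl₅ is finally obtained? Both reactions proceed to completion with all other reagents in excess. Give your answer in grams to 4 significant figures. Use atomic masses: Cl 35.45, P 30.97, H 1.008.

M(HCl) = 1.008 + 35.45 = 36.458 g/mol.
M(PCl5) = 30.97 + 5(35.45) = 208.22 g/mol.
n(HCl) = 305.10 / 36.458 = 8.3685 mol.
Step 1 gives a 4:1 ratio of HCl to Cl2, so n(Cl2) = 2.0921 mol.
In step 2 the Cl2:PCl5 ratio is 1:1, so n(PCl5) = 2.0921 mol.
Mass of PCl5 = 2.0921 × 208.22 = 435.62 g.

435.6 g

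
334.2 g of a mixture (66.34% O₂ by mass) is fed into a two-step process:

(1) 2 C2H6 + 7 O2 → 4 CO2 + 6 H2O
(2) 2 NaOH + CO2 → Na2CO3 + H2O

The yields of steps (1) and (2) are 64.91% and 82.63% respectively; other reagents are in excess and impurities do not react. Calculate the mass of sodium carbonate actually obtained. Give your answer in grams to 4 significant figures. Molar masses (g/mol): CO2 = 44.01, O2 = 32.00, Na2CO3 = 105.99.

Pure O2 = 334.2 × 0.6634 = 221.71 g.
n(O2) = 221.71 / 32.00 = 6.9284 mol.
Step 1 (O2:CO2 = 7:4): theoretical n(CO2) = 3.9591 mol; at 64.91% yield, n(CO2) = 2.5698 mol.
Step 2 (CO2:Na2CO3 = 1:1): theoretical n(Na2CO3) = 2.5698 mol, so theoretical mass = 2.5698 × 105.99 = 272.38 g.
At 82.63% yield, actual mass of Na2CO3 = 272.38 × 0.8263 = 225.07 g.

225.1 g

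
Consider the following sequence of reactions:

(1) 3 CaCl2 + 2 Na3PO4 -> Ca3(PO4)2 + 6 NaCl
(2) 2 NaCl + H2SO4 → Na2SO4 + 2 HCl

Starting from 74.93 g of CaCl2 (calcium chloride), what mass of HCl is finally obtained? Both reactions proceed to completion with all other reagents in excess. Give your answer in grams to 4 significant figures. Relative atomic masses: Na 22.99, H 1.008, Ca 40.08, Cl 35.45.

49.23 g

M(CaCl2) = 40.08 + 2(35.45) = 110.98 g/mol.
M(HCl) = 1.008 + 35.45 = 36.458 g/mol.
n(CaCl2) = 74.930 / 110.98 = 0.67517 mol.
Step 1 gives a 3:6 ratio of CaCl2 to NaCl, so n(NaCl) = 1.3503 mol.
In step 2 the NaCl:HCl ratio is 2:2, so n(HCl) = 1.3503 mol.
Mass of HCl = 1.3503 × 36.458 = 49.230 g.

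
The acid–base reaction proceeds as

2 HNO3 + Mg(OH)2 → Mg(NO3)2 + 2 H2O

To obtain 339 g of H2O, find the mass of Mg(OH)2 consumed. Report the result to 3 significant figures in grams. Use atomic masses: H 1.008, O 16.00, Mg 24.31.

M(H2O) = 2(1.008) + 16.00 = 18.016 g/mol.
M(Mg(OH)2) = 24.31 + 2(16.00) + 2(1.008) = 58.326 g/mol.
n(H2O) = 339.0 g / 18.016 g/mol = 18.82 mol.
From the equation the H2O:Mg(OH)2 mole ratio is 2:1, so n(Mg(OH)2) = 18.82 × 1/2 = 9.408 mol.
Mass of Mg(OH)2 = 9.408 mol × 58.326 g/mol = 548.7 g.

549 g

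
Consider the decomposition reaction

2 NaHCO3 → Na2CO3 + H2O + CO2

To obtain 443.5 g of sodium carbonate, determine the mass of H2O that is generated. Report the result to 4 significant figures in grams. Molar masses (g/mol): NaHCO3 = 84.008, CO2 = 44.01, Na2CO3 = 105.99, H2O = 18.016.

75.39 g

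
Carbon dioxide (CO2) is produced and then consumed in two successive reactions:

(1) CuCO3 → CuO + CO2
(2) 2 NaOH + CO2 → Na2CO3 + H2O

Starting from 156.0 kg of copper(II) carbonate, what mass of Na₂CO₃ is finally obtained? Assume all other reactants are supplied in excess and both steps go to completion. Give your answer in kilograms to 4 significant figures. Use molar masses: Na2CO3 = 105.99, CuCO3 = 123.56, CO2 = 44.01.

133.8 kg

156.0 kg = 156000 g.
n(CuCO3) = 156000 / 123.56 = 1262.5 mol.
Step 1 gives a 1:1 ratio of CuCO3 to CO2, so n(CO2) = 1262.5 mol.
In step 2 the CO2:Na2CO3 ratio is 1:1, so n(Na2CO3) = 1262.5 mol.
Mass of Na2CO3 = 1262.5 × 105.99 = 133820 g = 133.8 kg.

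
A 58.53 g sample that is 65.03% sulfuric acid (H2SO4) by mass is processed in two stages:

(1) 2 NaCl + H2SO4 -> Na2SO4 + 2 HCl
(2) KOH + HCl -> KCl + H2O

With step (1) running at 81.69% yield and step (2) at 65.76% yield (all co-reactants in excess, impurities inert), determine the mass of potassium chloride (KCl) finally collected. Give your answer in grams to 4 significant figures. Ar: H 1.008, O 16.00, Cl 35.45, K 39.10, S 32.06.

Pure H2SO4 = 58.53 × 0.6503 = 38.062 g.
M(H2SO4) = 2(1.008) + 32.06 + 4(16.00) = 98.076 g/mol.
M(KCl) = 39.10 + 35.45 = 74.55 g/mol.
n(H2SO4) = 38.062 / 98.076 = 0.38809 mol.
Step 1 (H2SO4:HCl = 1:2): theoretical n(HCl) = 0.77617 mol; at 81.69% yield, n(HCl) = 0.63406 mol.
Step 2 (HCl:KCl = 1:1): theoretical n(KCl) = 0.63406 mol, so theoretical mass = 0.63406 × 74.55 = 47.269 g.
At 65.76% yield, actual mass of KCl = 47.269 × 0.6576 = 31.084 g.

31.08 g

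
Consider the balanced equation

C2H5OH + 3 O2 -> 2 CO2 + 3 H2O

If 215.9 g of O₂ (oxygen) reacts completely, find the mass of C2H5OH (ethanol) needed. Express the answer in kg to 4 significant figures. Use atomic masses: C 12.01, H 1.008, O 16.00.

0.1036 kg

M(O2) = 2(16.00) = 32.00 g/mol.
M(C2H5OH) = 2(12.01) + 6(1.008) + 16.00 = 46.068 g/mol.
n(O2) = 215.90 g / 32.00 g/mol = 6.7469 mol.
From the equation the O2:C2H5OH mole ratio is 3:1, so n(C2H5OH) = 6.7469 × 1/3 = 2.2490 mol.
Mass of C2H5OH = 2.2490 mol × 46.068 g/mol = 103.61 g.
Converting to kg: 103.61 g = 0.1036 kg.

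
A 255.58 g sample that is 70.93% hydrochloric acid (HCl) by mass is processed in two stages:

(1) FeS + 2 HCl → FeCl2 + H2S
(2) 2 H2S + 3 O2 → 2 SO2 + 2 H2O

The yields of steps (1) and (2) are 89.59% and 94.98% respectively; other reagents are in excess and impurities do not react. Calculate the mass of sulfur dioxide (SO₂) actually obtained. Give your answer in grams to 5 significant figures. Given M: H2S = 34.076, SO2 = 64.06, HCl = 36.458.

135.52 g

Pure HCl = 255.58 × 0.7093 = 181.283 g.
n(HCl) = 181.283 / 36.458 = 4.97238 mol.
Step 1 (HCl:H2S = 2:1): theoretical n(H2S) = 2.48619 mol; at 89.59% yield, n(H2S) = 2.22738 mol.
Step 2 (H2S:SO2 = 2:2): theoretical n(SO2) = 2.22738 mol, so theoretical mass = 2.22738 × 64.06 = 142.686 g.
At 94.98% yield, actual mass of SO2 = 142.686 × 0.9498 = 135.523 g.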